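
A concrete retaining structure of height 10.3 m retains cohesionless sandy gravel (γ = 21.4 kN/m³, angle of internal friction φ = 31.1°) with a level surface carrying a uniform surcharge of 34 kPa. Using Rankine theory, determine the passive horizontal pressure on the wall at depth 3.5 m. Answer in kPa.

342 kPa

K_p = (1 + sin φ)/(1 − sin φ) = 3.137.
σ_v = γz + q = 21.4 × 3.5 + 34 = 108.9 kPa.
σ_h = K_p σ_v = 3.137 × 108.9 = 341.6 kPa.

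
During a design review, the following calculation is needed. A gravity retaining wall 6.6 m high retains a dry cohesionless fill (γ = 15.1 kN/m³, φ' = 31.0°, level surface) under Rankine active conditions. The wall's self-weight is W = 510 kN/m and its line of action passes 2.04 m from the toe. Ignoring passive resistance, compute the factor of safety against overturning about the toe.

4.49

K_a = tan²(45° − 31.0°/2) = 0.3201.
P_a = ½K_aγH² = 0.5×0.3201×15.1×6.6² = 105.3 kN/m, acting at H/3 = 2.200 m above the base.
Overturning moment M_o = P_a × H/3 = 105.3 × 2.200 = 231.6.
Resisting moment M_r = W × 2.04 = 510 × 2.04 = 1040.
FS_overturning = M_r/M_o = 1040/231.6 = 4.492.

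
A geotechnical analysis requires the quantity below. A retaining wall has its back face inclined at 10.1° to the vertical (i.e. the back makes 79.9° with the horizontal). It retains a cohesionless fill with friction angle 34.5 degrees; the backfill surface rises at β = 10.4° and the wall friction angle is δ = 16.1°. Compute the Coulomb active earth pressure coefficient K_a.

0.376

K_a = sin²(α+φ) / [sin²α · sin(α−δ) · (1 + √{sin(φ+δ)sin(φ−β) / (sin(α−δ)sin(α+β))})²].
With α = 79.9°, φ = 34.5°, δ = 16.1°, β = 10.4°: K_a = 0.3758.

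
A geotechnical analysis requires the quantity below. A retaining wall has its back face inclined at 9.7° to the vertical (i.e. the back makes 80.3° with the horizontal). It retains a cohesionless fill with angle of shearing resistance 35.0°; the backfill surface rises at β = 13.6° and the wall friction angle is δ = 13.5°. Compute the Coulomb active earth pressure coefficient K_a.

0.383

K_a = sin²(α+φ) / [sin²α · sin(α−δ) · (1 + √{sin(φ+δ)sin(φ−β) / (sin(α−δ)sin(α+β))})²].
With α = 80.3°, φ = 35.0°, δ = 13.5°, β = 13.6°: K_a = 0.3830.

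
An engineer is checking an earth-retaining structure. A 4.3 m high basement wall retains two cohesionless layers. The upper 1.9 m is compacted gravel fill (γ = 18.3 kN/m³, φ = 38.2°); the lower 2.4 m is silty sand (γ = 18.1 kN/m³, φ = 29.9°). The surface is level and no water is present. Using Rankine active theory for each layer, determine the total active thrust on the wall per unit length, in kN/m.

53.2 kN/m

K_a1 = tan²(45°−38.2°/2) = 0.2358; K_a2 = tan²(45°−29.9°/2) = 0.3347.
Layer 1: σ at base = K_a1 γ₁ h₁ = 8.198 kPa; P₁ = ½×8.198×1.9 = 7.788.
Layer 2: σ_v at top = γ₁h₁ = 34.77; σ_h top = K_a2×34.77 = 11.64; σ_h base = K_a2×(34.77+18.1×2.4) = 26.18.
P₂ = ½(11.64+26.18)×2.4 = 45.37. Total P_a = 7.788+45.37 = 53.16 kN/m.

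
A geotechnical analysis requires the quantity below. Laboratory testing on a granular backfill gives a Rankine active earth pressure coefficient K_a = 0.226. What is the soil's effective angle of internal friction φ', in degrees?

39.1°

K_a = tan²(45° − φ/2) ⇒ 45° − φ/2 = arctan(√0.226) = 25.43°.
φ = 2(45° − 25.43°) = 39.15°.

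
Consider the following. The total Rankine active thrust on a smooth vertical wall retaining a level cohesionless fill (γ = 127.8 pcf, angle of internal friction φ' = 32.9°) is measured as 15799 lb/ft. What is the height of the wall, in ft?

28.9 ft

K_a = 0.2960. P_a = ½ K_a γ H² ⇒ H = √(2P_a/(K_a γ)).
H = √(2×15799/(0.2960×127.8)) = 28.90 ft.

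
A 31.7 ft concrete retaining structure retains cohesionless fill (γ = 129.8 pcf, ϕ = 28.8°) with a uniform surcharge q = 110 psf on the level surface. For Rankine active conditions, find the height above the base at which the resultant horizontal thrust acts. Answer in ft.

10.8 ft

K_a = 0.3498.
Triangular part P₁ = ½K_aγH² = 22810 at H/3 = 10.57 ft; rectangular part P₂ = K_a q H = 1220 at H/2 = 15.85 ft.
ȳ = (P₁·10.57 + P₂·15.85)/(P₁+P₂) = 10.83 ft.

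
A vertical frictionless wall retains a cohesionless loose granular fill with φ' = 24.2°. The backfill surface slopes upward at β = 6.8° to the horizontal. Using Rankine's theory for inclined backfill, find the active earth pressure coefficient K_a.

K_a = cos β · (cos β − √(cos²β − cos²φ)) / (cos β + √(cos²β − cos²φ)).
cos β = 0.9930, cos φ = 0.9121, √(cos²β − cos²φ) = 0.3925.
K_a = 0.9930 × (0.9930 − 0.3925)/(0.9930 + 0.3925) = 0.4304.

0.430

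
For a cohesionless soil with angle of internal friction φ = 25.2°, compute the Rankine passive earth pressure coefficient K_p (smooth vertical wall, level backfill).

2.48

K_p = (1 + sin φ)/(1 − sin φ) = tan²(45° + 25.2°/2) = 2.483.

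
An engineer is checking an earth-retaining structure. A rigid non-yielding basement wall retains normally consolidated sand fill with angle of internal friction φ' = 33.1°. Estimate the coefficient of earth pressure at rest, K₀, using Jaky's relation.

0.454

K₀ = 1 − sin φ' = 1 − sin 33.1° = 0.4539.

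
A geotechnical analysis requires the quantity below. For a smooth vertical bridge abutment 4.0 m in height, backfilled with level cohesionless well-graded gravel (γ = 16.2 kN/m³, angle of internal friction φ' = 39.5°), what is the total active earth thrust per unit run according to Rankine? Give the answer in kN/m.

28.8 kN/m

K_a = tan²(45° − φ/2) = 0.2224.
P_a = ½ K_a γ H² = 0.5 × 0.2224 × 16.2 × 4.0² = 28.83 kN/m.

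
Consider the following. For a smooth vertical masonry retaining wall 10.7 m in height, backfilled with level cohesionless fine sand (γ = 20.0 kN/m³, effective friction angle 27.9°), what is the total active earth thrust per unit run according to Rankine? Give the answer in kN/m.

K_a = tan²(45° − φ/2) = 0.3625.
P_a = ½ K_a γ H² = 0.5 × 0.3625 × 20.0 × 10.7² = 415.0 kN/m.

415 kN/m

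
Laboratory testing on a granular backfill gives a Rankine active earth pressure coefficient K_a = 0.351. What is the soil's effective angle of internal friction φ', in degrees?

28.7°

K_a = tan²(45° − φ/2) ⇒ 45° − φ/2 = arctan(√0.351) = 30.64°.
φ = 2(45° − 30.64°) = 28.71°.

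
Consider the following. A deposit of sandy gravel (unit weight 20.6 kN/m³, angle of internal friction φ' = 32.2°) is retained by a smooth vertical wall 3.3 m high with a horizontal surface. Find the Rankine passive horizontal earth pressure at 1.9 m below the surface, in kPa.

K_p = (1 + sin φ)/(1 − sin φ) = 3.282.
σ_h = K_p γ z = 3.282 × 20.6 × 1.9 = 128.4 kPa.

128 kPa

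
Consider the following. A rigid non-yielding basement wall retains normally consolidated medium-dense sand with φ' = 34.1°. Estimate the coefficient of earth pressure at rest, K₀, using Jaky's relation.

0.439

K₀ = 1 − sin φ' = 1 − sin 34.1° = 0.4394.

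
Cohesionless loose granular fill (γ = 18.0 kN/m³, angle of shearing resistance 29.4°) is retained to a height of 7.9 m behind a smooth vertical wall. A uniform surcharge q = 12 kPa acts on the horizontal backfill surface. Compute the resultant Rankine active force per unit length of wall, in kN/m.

224 kN/m

K_a = tan²(45° − φ/2) = 0.3415.
Soil triangle: ½ K_a γ H² = 0.5×0.3415×18.0×7.9² = 191.8 kN/m.
Surcharge rectangle: K_a q H = 0.3415×12×7.9 = 32.37 kN/m.
Total = 191.8 + 32.37 = 224.2 kN/m.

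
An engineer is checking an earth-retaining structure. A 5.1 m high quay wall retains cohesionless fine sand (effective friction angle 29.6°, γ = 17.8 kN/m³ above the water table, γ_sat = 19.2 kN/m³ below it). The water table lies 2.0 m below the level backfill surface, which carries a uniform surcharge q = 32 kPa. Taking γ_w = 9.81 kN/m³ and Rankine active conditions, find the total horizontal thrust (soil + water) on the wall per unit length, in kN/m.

167 kN/m

K_a = tan²(45° − φ/2) = 0.3387.
γ' = 19.2 − 9.81 = 9.390 kN/m³. h₂ = H − d_w = 3.1 m.
σ'_h: at surface K_a·q = 10.84; at WT K_a(q+γd_w) = 22.90; at base K_a(q+γd_w+γ'h₂) = 32.76 kPa.
P₁ = ½(10.84+22.90)×2.0 = 33.74; P₂ = ½(22.90+32.76)×3.1 = 86.27; P_w = ½γ_w h₂² = 47.14.
Total = 33.74+86.27+47.14 = 167.1 kN/m.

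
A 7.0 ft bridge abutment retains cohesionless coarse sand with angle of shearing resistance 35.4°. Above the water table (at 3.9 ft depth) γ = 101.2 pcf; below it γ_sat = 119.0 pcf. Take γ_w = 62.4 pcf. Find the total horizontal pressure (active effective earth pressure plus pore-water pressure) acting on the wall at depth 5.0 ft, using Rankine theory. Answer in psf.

K_a = (1 − sin φ)/(1 + sin φ) = 0.2664.
γ' = 119.0 − 62.4 = 56.60 pcf.
Effective vertical stress at 5.0 ft: σ'_v = 101.2×3.9 + 56.60×1.10 = 456.9 psf.
σ'_h = K_a σ'_v = 0.2664 × 456.9 = 121.7 psf; u = γ_w × 1.10 = 68.64 psf.
Total σ_h = 121.7 + 68.64 = 190.4 psf.

190 psf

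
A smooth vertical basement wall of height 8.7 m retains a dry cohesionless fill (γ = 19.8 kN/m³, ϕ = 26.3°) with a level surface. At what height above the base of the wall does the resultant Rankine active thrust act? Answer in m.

2.90 m

K_a = 0.3859.
The pressure distribution is triangular, so the resultant acts at H/3 above the base = 8.7/3 = 2.900 m.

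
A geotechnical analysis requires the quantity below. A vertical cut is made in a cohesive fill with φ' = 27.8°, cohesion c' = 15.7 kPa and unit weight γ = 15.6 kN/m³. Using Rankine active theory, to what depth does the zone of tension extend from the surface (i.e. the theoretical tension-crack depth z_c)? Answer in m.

3.34 m

K_a = tan²(45° − 27.8°/2) = 0.3639; √K_a = 0.6032.
The active pressure is zero where K_a γ z = 2c√K_a, so z_c = 2c/(γ√K_a) = 2×15.7/(15.6×0.6032) = 3.337 m.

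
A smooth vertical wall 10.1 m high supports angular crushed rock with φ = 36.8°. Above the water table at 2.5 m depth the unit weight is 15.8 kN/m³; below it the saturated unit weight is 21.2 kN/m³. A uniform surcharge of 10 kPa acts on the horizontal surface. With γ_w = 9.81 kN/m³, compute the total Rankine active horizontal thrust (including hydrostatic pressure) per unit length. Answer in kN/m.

479 kN/m

K_a = tan²(45° − φ/2) = 0.2508.
γ' = 21.2 − 9.81 = 11.39 kN/m³. h₂ = H − d_w = 7.6 m.
σ'_h: at surface K_a·q = 2.508; at WT K_a(q+γd_w) = 12.41; at base K_a(q+γd_w+γ'h₂) = 34.12 kPa.
P₁ = ½(2.508+12.41)×2.5 = 18.65; P₂ = ½(12.41+34.12)×7.6 = 176.8; P_w = ½γ_w h₂² = 283.3.
Total = 18.65+176.8+283.3 = 478.8 kN/m.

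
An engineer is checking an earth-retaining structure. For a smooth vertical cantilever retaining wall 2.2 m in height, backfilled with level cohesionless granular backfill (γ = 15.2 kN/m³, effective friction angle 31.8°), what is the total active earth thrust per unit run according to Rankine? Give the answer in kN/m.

11.4 kN/m

K_a = tan²(45° − φ/2) = 0.3098.
P_a = ½ K_a γ H² = 0.5 × 0.3098 × 15.2 × 2.2² = 11.40 kN/m.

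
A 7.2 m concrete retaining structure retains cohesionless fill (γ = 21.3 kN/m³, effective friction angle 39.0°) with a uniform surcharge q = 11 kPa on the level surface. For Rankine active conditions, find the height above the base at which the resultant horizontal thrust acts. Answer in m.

2.55 m

K_a = 0.2275.
Triangular part P₁ = ½K_aγH² = 125.6 at H/3 = 2.400 m; rectangular part P₂ = K_a q H = 18.02 at H/2 = 3.600 m.
ȳ = (P₁·2.400 + P₂·3.600)/(P₁+P₂) = 2.551 m.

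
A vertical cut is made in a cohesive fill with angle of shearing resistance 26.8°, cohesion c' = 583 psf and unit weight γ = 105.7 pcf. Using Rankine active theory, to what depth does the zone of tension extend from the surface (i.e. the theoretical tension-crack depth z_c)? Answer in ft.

K_a = tan²(45° − 26.8°/2) = 0.3785; √K_a = 0.6152.
The active pressure is zero where K_a γ z = 2c√K_a, so z_c = 2c/(γ√K_a) = 2×583/(105.7×0.6152) = 17.93 ft.

17.9 ft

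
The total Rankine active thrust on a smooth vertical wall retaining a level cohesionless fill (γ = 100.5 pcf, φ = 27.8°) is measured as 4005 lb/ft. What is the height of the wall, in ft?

K_a = 0.3639. P_a = ½ K_a γ H² ⇒ H = √(2P_a/(K_a γ)).
H = √(2×4005/(0.3639×100.5)) = 14.80 ft.

14.8 ft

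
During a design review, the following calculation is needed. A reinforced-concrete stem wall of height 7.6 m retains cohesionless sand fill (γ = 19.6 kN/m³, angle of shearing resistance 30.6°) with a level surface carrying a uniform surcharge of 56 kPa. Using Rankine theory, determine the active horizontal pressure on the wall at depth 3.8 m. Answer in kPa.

42.5 kPa

K_a = (1 − sin φ)/(1 + sin φ) = 0.3253.
σ_v = γz + q = 19.6 × 3.8 + 56 = 130.5 kPa.
σ_h = K_a σ_v = 0.3253 × 130.5 = 42.45 kPa.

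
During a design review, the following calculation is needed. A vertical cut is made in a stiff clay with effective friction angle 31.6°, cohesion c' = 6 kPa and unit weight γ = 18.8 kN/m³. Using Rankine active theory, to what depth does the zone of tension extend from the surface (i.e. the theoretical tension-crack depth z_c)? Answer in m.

1.14 m

K_a = tan²(45° − 31.6°/2) = 0.3123; √K_a = 0.5589.
The active pressure is zero where K_a γ z = 2c√K_a, so z_c = 2c/(γ√K_a) = 2×6/(18.8×0.5589) = 1.142 m.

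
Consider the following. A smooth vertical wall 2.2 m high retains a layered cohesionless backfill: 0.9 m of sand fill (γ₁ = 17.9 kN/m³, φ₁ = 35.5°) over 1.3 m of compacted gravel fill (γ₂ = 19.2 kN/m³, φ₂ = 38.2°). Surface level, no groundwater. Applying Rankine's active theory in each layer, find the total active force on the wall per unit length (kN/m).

10.7 kN/m

K_a1 = tan²(45°−35.5°/2) = 0.2653; K_a2 = tan²(45°−38.2°/2) = 0.2358.
Layer 1: σ at base = K_a1 γ₁ h₁ = 4.273 kPa; P₁ = ½×4.273×0.9 = 1.923.
Layer 2: σ_v at top = γ₁h₁ = 16.11; σ_h top = K_a2×16.11 = 3.798; σ_h base = K_a2×(16.11+19.2×1.3) = 9.684.
P₂ = ½(3.798+9.684)×1.3 = 8.763. Total P_a = 1.923+8.763 = 10.69 kN/m.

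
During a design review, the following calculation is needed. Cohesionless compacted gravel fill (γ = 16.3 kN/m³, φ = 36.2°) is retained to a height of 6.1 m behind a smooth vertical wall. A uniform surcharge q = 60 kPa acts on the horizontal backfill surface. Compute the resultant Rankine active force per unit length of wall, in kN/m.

172 kN/m

K_a = tan²(45° − φ/2) = 0.2574.
Soil triangle: ½ K_a γ H² = 0.5×0.2574×16.3×6.1² = 78.05 kN/m.
Surcharge rectangle: K_a q H = 0.2574×60×6.1 = 94.20 kN/m.
Total = 78.05 + 94.20 = 172.3 kN/m.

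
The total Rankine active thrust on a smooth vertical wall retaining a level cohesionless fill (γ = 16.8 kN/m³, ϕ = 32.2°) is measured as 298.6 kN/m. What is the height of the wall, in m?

K_a = 0.3047. P_a = ½ K_a γ H² ⇒ H = √(2P_a/(K_a γ)).
H = √(2×298.6/(0.3047×16.8)) = 10.80 m.

10.8 m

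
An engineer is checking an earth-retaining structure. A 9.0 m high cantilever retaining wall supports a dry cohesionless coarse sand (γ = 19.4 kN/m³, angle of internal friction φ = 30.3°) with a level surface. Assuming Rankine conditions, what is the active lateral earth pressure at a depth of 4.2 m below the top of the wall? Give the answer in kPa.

K_a = (1 − sin φ)/(1 + sin φ) = 0.3293.
σ_h = K_a γ z = 0.3293 × 19.4 × 4.2 = 26.83 kPa.

26.8 kPa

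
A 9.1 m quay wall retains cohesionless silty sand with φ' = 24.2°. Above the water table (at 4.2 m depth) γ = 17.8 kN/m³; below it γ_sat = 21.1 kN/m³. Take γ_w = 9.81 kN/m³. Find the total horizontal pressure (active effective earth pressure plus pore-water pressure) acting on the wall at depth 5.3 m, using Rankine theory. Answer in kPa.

K_a = (1 − sin φ)/(1 + sin φ) = 0.4185.
γ' = 21.1 − 9.81 = 11.29 kN/m³.
Effective vertical stress at 5.3 m: σ'_v = 17.8×4.2 + 11.29×1.10 = 87.18 kPa.
σ'_h = K_a σ'_v = 0.4185 × 87.18 = 36.49 kPa; u = γ_w × 1.10 = 10.79 kPa.
Total σ_h = 36.49 + 10.79 = 47.28 kPa.

47.3 kPa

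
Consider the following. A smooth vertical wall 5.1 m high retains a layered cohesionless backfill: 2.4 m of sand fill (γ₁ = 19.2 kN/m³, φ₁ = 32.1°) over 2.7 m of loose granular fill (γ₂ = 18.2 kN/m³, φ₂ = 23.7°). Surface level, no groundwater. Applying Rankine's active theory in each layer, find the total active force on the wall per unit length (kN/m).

98.3 kN/m

K_a1 = tan²(45°−32.1°/2) = 0.3060; K_a2 = tan²(45°−23.7°/2) = 0.4266.
Layer 1: σ at base = K_a1 γ₁ h₁ = 14.10 kPa; P₁ = ½×14.10×2.4 = 16.92.
Layer 2: σ_v at top = γ₁h₁ = 46.08; σ_h top = K_a2×46.08 = 19.66; σ_h base = K_a2×(46.08+18.2×2.7) = 40.62.
P₂ = ½(19.66+40.62)×2.7 = 81.37. Total P_a = 16.92+81.37 = 98.29 kN/m.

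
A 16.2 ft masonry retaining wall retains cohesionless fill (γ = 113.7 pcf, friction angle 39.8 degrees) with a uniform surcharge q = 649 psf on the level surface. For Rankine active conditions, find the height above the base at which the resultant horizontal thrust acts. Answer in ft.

6.52 ft

K_a = 0.2194.
Triangular part P₁ = ½K_aγH² = 3274 at H/3 = 5.400 ft; rectangular part P₂ = K_a q H = 2307 at H/2 = 8.100 ft.
ȳ = (P₁·5.400 + P₂·8.100)/(P₁+P₂) = 6.516 ft.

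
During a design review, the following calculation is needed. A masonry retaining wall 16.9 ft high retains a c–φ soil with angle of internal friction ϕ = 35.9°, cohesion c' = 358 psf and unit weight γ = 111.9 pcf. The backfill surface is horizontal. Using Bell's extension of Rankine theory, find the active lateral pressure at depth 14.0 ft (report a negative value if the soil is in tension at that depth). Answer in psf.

K_a = (1 − sin φ)/(1 + sin φ) = 0.2607.
σ_a = K_a γ z − 2c√K_a = 0.2607×111.9×14.0 − 2×358×0.5106 = 42.86 psf.

42.9 psf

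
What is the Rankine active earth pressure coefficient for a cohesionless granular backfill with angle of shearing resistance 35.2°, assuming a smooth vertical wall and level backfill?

0.269

K_a = (1 − sin φ)/(1 + sin φ) = (1 − sin 35.2°)/(1 + sin 35.2°) = 0.2687.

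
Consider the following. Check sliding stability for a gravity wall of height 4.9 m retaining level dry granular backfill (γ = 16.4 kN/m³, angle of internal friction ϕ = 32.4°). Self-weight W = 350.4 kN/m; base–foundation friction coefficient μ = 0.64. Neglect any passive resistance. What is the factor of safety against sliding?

K_a = tan²(45° − 32.4°/2) = 0.3022.
P_a = ½K_aγH² = 0.5×0.3022×16.4×4.9² = 59.50 kN/m, acting at H/3 = 1.633 m above the base.
FS_sliding = μW / P_a = 0.64×350.4 / 59.50 = 3.769.

3.77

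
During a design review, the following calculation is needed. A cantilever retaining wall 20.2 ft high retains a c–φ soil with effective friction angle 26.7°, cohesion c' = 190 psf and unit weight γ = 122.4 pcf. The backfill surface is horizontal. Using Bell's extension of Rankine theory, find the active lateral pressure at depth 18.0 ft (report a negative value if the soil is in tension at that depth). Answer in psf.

603 psf

K_a = (1 − sin φ)/(1 + sin φ) = 0.3800.
σ_a = K_a γ z − 2c√K_a = 0.3800×122.4×18.0 − 2×190×0.6164 = 602.9 psf.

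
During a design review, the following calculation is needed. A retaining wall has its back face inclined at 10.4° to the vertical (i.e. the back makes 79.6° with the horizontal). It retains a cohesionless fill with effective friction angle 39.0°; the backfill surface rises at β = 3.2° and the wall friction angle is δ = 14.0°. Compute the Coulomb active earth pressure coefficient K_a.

K_a = sin²(α+φ) / [sin²α · sin(α−δ) · (1 + √{sin(φ+δ)sin(φ−β) / (sin(α−δ)sin(α+β))})²].
With α = 79.6°, φ = 39.0°, δ = 14.0°, β = 3.2°: K_a = 0.2961.

0.296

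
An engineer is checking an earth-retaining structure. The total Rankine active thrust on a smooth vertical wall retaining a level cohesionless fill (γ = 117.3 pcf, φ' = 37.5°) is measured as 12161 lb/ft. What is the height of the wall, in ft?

29.2 ft

K_a = 0.2432. P_a = ½ K_a γ H² ⇒ H = √(2P_a/(K_a γ)).
H = √(2×12161/(0.2432×117.3)) = 29.20 ft.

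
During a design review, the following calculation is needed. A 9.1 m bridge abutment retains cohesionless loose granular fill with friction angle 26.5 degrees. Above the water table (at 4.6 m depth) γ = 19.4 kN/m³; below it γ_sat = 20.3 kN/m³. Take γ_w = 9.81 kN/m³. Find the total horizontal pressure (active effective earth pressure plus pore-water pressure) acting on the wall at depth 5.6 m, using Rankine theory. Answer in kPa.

K_a = (1 − sin φ)/(1 + sin φ) = 0.3829.
γ' = 20.3 − 9.81 = 10.49 kN/m³.
Effective vertical stress at 5.6 m: σ'_v = 19.4×4.6 + 10.49×1.00 = 99.73 kPa.
σ'_h = K_a σ'_v = 0.3829 × 99.73 = 38.19 kPa; u = γ_w × 1.00 = 9.810 kPa.
Total σ_h = 38.19 + 9.810 = 48.00 kPa.

48.0 kPa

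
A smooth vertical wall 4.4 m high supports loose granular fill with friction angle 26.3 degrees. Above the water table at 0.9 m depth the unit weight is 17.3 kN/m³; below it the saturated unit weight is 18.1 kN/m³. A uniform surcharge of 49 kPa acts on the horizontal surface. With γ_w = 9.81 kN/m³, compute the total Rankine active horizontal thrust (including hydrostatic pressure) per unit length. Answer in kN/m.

K_a = tan²(45° − φ/2) = 0.3859.
γ' = 18.1 − 9.81 = 8.290 kN/m³. h₂ = H − d_w = 3.5 m.
σ'_h: at surface K_a·q = 18.91; at WT K_a(q+γd_w) = 24.92; at base K_a(q+γd_w+γ'h₂) = 36.12 kPa.
P₁ = ½(18.91+24.92)×0.9 = 19.72; P₂ = ½(24.92+36.12)×3.5 = 106.8; P_w = ½γ_w h₂² = 60.09.
Total = 19.72+106.8+60.09 = 186.6 kN/m.

187 kN/m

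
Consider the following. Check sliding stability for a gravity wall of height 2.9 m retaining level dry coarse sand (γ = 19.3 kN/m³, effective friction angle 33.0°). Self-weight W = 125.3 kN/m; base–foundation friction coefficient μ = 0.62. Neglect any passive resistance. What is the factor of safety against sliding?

3.25

K_a = tan²(45° − 33.0°/2) = 0.2948.
P_a = ½K_aγH² = 0.5×0.2948×19.3×2.9² = 23.93 kN/m, acting at H/3 = 0.9667 m above the base.
FS_sliding = μW / P_a = 0.62×125.3 / 23.93 = 3.247.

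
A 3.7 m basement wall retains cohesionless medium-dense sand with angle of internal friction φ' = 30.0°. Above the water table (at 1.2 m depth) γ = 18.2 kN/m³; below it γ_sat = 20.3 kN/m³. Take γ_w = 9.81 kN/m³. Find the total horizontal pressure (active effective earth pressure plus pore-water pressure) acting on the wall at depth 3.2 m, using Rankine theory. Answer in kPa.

K_a = (1 − sin φ)/(1 + sin φ) = 0.3333.
γ' = 20.3 − 9.81 = 10.49 kN/m³.
Effective vertical stress at 3.2 m: σ'_v = 18.2×1.2 + 10.49×2.00 = 42.82 kPa.
σ'_h = K_a σ'_v = 0.3333 × 42.82 = 14.27 kPa; u = γ_w × 2.00 = 19.62 kPa.
Total σ_h = 14.27 + 19.62 = 33.89 kPa.

33.9 kPa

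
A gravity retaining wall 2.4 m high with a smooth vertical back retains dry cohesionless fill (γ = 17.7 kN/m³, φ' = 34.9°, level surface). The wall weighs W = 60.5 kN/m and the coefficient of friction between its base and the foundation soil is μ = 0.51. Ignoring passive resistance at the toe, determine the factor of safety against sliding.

2.22

K_a = tan²(45° − 34.9°/2) = 0.2721.
P_a = ½K_aγH² = 0.5×0.2721×17.7×2.4² = 13.87 kN/m, acting at H/3 = 0.8000 m above the base.
FS_sliding = μW / P_a = 0.51×60.5 / 13.87 = 2.224.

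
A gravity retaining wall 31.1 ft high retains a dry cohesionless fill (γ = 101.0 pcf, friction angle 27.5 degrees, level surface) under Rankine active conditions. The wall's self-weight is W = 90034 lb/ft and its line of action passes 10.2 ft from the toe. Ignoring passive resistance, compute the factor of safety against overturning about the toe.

4.93

K_a = tan²(45° − 27.5°/2) = 0.3682.
P_a = ½K_aγH² = 0.5×0.3682×101.0×31.1² = 17990 lb/ft, acting at H/3 = 10.37 ft above the base.
Overturning moment M_o = P_a × H/3 = 17990 × 10.37 = 186500.
Resisting moment M_r = W × 10.2 = 90034 × 10.2 = 918300.
FS_overturning = M_r/M_o = 918300/186500 = 4.925.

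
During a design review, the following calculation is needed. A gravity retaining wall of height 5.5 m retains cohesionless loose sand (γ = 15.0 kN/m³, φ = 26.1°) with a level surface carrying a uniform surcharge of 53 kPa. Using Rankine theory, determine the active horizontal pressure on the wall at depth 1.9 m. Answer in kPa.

31.7 kPa

K_a = (1 − sin φ)/(1 + sin φ) = 0.3889.
σ_v = γz + q = 15.0 × 1.9 + 53 = 81.50 kPa.
σ_h = K_a σ_v = 0.3889 × 81.50 = 31.70 kPa.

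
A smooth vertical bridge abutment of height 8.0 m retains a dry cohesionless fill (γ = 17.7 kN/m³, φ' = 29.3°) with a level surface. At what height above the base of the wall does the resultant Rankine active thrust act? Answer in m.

2.67 m

K_a = 0.3428.
The pressure distribution is triangular, so the resultant acts at H/3 above the base = 8.0/3 = 2.667 m.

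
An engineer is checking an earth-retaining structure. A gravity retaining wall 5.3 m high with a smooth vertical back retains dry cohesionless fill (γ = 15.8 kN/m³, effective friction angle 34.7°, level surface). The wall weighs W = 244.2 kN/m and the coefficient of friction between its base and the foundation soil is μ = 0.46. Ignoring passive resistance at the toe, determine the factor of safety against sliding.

1.84

K_a = tan²(45° − 34.7°/2) = 0.2745.
P_a = ½K_aγH² = 0.5×0.2745×15.8×5.3² = 60.91 kN/m, acting at H/3 = 1.767 m above the base.
FS_sliding = μW / P_a = 0.46×244.2 / 60.91 = 1.844.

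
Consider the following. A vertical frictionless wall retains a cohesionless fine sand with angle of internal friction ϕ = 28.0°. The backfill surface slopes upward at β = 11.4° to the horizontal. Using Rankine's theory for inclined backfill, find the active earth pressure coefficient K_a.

K_a = cos β · (cos β − √(cos²β − cos²φ)) / (cos β + √(cos²β − cos²φ)).
cos β = 0.9803, cos φ = 0.8829, √(cos²β − cos²φ) = 0.4258.
K_a = 0.9803 × (0.9803 − 0.4258)/(0.9803 + 0.4258) = 0.3865.

0.387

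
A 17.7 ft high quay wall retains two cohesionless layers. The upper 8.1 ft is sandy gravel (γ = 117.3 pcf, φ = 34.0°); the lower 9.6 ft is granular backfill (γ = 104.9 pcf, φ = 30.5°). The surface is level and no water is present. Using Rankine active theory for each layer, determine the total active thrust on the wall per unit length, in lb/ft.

K_a1 = tan²(45°−34.0°/2) = 0.2827; K_a2 = tan²(45°−30.5°/2) = 0.3267.
Layer 1: σ at base = K_a1 γ₁ h₁ = 268.6 psf; P₁ = ½×268.6×8.1 = 1088.
Layer 2: σ_v at top = γ₁h₁ = 950.1; σ_h top = K_a2×950.1 = 310.4; σ_h base = K_a2×(950.1+104.9×9.6) = 639.3.
P₂ = ½(310.4+639.3)×9.6 = 4559. Total P_a = 1088+4559 = 5647 lb/ft.

5650 lb/ft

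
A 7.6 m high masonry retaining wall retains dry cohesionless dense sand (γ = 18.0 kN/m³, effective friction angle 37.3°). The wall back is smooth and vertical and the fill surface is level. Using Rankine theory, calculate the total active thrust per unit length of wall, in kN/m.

128 kN/m

K_a = tan²(45° − φ/2) = 0.2453.
P_a = ½ K_a γ H² = 0.5 × 0.2453 × 18.0 × 7.6² = 127.5 kN/m.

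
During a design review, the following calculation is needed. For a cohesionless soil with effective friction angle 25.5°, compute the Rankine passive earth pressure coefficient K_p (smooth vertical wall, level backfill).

K_p = (1 + sin φ)/(1 − sin φ) = tan²(45° + 25.5°/2) = 2.512.

2.51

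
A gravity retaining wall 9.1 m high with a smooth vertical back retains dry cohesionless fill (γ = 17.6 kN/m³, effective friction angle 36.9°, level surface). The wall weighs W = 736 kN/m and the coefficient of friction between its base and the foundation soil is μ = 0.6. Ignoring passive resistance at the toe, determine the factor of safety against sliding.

K_a = tan²(45° − 36.9°/2) = 0.2497.
P_a = ½K_aγH² = 0.5×0.2497×17.6×9.1² = 181.9 kN/m, acting at H/3 = 3.033 m above the base.
FS_sliding = μW / P_a = 0.6×736 / 181.9 = 2.427.

2.43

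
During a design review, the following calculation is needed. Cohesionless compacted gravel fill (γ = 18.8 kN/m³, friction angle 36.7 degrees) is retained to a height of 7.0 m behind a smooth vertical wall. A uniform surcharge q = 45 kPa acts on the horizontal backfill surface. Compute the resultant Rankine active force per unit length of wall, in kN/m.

195 kN/m

K_a = tan²(45° − φ/2) = 0.2519.
Soil triangle: ½ K_a γ H² = 0.5×0.2519×18.8×7.0² = 116.0 kN/m.
Surcharge rectangle: K_a q H = 0.2519×45×7.0 = 79.34 kN/m.
Total = 116.0 + 79.34 = 195.3 kN/m.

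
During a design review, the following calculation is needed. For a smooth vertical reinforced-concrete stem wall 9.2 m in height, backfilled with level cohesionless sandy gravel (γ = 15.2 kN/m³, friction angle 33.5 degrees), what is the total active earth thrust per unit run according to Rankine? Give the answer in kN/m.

K_a = tan²(45° − φ/2) = 0.2887.
P_a = ½ K_a γ H² = 0.5 × 0.2887 × 15.2 × 9.2² = 185.7 kN/m.

186 kN/m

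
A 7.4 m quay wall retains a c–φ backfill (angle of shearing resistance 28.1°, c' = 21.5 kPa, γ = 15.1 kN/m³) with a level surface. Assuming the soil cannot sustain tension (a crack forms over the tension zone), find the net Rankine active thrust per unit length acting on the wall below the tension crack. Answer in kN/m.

K_a = 0.3596; √K_a = 0.5997.
Tension-crack depth z_c = 2c/(γ√K_a) = 2×21.5/(15.1×0.5997) = 4.749 m.
σ_a at base = K_a γ H − 2c√K_a = 0.3596×15.1×7.4 − 2×21.5×0.5997 = 14.40 kPa.
P_a = ½ × 14.40 × (H − z_c) = 0.5×14.40×2.651 = 19.08 kN/m.

19.1 kN/m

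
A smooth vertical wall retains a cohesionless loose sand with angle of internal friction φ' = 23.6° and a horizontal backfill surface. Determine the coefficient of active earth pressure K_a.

K_a = (1 − sin φ)/(1 + sin φ) = (1 − sin 23.6°)/(1 + sin 23.6°) = 0.4282.

0.428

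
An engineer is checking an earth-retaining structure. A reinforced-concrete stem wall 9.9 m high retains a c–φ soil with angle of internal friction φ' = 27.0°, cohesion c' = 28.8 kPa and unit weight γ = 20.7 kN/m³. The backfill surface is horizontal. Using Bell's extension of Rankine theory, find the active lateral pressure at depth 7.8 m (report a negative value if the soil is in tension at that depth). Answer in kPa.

25.3 kPa

K_a = (1 − sin φ)/(1 + sin φ) = 0.3755.
σ_a = K_a γ z − 2c√K_a = 0.3755×20.7×7.8 − 2×28.8×0.6128 = 25.33 kPa.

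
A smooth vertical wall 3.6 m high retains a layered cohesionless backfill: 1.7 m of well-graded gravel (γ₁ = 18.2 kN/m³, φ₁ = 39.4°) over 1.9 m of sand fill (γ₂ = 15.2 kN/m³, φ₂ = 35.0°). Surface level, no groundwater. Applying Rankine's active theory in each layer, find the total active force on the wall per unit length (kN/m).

29.2 kN/m

K_a1 = tan²(45°−39.4°/2) = 0.2234; K_a2 = tan²(45°−35.0°/2) = 0.2710.
Layer 1: σ at base = K_a1 γ₁ h₁ = 6.913 kPa; P₁ = ½×6.913×1.7 = 5.876.
Layer 2: σ_v at top = γ₁h₁ = 30.94; σ_h top = K_a2×30.94 = 8.384; σ_h base = K_a2×(30.94+15.2×1.9) = 16.21.
P₂ = ½(8.384+16.21)×1.9 = 23.37. Total P_a = 5.876+23.37 = 29.24 kN/m.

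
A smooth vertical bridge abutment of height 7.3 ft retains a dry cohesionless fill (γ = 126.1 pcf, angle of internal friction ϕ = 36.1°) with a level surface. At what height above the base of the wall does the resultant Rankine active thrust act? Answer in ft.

K_a = 0.2585.
The pressure distribution is triangular, so the resultant acts at H/3 above the base = 7.3/3 = 2.433 ft.

2.43 ft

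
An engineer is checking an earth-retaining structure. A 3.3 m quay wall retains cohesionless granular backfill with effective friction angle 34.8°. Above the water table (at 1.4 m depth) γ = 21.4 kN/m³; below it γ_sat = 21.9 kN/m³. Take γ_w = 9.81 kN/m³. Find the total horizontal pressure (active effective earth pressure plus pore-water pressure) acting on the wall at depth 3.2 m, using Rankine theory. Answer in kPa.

K_a = (1 − sin φ)/(1 + sin φ) = 0.2733.
γ' = 21.9 − 9.81 = 12.09 kN/m³.
Effective vertical stress at 3.2 m: σ'_v = 21.4×1.4 + 12.09×1.80 = 51.72 kPa.
σ'_h = K_a σ'_v = 0.2733 × 51.72 = 14.14 kPa; u = γ_w × 1.80 = 17.66 kPa.
Total σ_h = 14.14 + 17.66 = 31.79 kPa.

31.8 kPa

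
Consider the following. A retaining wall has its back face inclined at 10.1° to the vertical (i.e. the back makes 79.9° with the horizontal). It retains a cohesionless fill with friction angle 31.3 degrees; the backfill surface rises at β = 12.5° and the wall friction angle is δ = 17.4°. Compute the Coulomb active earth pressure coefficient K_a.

K_a = sin²(α+φ) / [sin²α · sin(α−δ) · (1 + √{sin(φ+δ)sin(φ−β) / (sin(α−δ)sin(α+β))})²].
With α = 79.9°, φ = 31.3°, δ = 17.4°, β = 12.5°: K_a = 0.4361.

0.436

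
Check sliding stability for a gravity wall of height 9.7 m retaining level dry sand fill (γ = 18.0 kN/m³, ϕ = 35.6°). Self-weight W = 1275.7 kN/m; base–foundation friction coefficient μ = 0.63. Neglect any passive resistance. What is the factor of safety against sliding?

K_a = tan²(45° − 35.6°/2) = 0.2641.
P_a = ½K_aγH² = 0.5×0.2641×18.0×9.7² = 223.7 kN/m, acting at H/3 = 3.233 m above the base.
FS_sliding = μW / P_a = 0.63×1275.7 / 223.7 = 3.593.

3.59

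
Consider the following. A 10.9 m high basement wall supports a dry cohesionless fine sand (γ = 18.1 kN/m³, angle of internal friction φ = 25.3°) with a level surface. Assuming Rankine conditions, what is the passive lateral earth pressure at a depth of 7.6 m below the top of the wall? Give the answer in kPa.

343 kPa

K_p = (1 + sin φ)/(1 − sin φ) = 2.493.
σ_h = K_p γ z = 2.493 × 18.1 × 7.6 = 342.9 kPa.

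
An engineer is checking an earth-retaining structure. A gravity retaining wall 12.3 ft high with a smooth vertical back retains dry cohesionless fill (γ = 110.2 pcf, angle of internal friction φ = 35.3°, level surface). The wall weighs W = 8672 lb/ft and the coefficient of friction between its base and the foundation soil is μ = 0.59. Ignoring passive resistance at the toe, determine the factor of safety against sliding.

2.29

K_a = tan²(45° − 35.3°/2) = 0.2675.
P_a = ½K_aγH² = 0.5×0.2675×110.2×12.3² = 2230 lb/ft, acting at H/3 = 4.100 ft above the base.
FS_sliding = μW / P_a = 0.59×8672 / 2230 = 2.294.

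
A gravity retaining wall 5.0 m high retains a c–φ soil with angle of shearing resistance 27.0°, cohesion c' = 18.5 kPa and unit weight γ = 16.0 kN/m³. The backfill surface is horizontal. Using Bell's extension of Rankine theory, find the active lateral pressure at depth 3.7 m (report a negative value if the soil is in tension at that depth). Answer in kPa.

K_a = (1 − sin φ)/(1 + sin φ) = 0.3755.
σ_a = K_a γ z − 2c√K_a = 0.3755×16.0×3.7 − 2×18.5×0.6128 = -0.4426 kPa.

-0.443 kPa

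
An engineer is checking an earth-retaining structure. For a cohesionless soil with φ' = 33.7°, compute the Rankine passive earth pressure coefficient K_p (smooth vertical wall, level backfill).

3.49

K_p = (1 + sin φ)/(1 − sin φ) = tan²(45° + 33.7°/2) = 3.493.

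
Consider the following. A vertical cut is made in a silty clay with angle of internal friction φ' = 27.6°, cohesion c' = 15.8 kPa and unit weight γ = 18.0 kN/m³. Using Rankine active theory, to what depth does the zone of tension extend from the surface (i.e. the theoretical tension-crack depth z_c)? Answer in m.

2.90 m

K_a = tan²(45° − 27.6°/2) = 0.3668; √K_a = 0.6056.
The active pressure is zero where K_a γ z = 2c√K_a, so z_c = 2c/(γ√K_a) = 2×15.8/(18.0×0.6056) = 2.899 m.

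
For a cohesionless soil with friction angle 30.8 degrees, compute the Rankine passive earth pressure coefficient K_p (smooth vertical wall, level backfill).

3.10

K_p = (1 + sin φ)/(1 − sin φ) = tan²(45° + 30.8°/2) = 3.099.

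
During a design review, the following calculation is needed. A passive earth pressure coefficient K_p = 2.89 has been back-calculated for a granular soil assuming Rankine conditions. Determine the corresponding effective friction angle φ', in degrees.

29.1°

K_p = (1+sin φ)/(1−sin φ) ⇒ sin φ = (K_p − 1)/(K_p + 1) = 0.4859.
φ = arcsin(0.4859) = 29.07°.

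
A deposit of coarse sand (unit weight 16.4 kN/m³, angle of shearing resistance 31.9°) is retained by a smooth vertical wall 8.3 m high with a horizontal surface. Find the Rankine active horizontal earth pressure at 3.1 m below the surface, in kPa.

K_a = (1 − sin φ)/(1 + sin φ) = 0.3085.
σ_h = K_a γ z = 0.3085 × 16.4 × 3.1 = 15.69 kPa.

15.7 kPa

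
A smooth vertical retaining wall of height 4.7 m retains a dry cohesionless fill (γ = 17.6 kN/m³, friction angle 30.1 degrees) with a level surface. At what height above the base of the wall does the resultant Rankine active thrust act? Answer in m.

K_a = 0.3320.
The pressure distribution is triangular, so the resultant acts at H/3 above the base = 4.7/3 = 1.567 m.

1.57 m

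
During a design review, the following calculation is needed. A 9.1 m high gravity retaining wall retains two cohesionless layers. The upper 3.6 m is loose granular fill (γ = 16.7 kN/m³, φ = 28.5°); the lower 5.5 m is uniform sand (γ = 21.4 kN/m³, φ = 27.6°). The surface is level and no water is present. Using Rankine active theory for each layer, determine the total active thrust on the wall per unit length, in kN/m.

K_a1 = tan²(45°−28.5°/2) = 0.3540; K_a2 = tan²(45°−27.6°/2) = 0.3668.
Layer 1: σ at base = K_a1 γ₁ h₁ = 21.28 kPa; P₁ = ½×21.28×3.6 = 38.30.
Layer 2: σ_v at top = γ₁h₁ = 60.12; σ_h top = K_a2×60.12 = 22.05; σ_h base = K_a2×(60.12+21.4×5.5) = 65.22.
P₂ = ½(22.05+65.22)×5.5 = 240.0. Total P_a = 38.30+240.0 = 278.3 kN/m.

278 kN/m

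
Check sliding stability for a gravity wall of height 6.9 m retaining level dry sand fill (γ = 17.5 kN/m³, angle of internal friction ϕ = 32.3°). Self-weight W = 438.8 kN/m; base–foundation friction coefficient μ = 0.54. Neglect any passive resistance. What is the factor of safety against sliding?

1.87

K_a = tan²(45° − 32.3°/2) = 0.3035.
P_a = ½K_aγH² = 0.5×0.3035×17.5×6.9² = 126.4 kN/m, acting at H/3 = 2.300 m above the base.
FS_sliding = μW / P_a = 0.54×438.8 / 126.4 = 1.874.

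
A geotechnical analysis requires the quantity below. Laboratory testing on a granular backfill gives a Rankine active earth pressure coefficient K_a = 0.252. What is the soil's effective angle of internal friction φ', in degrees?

36.7°

K_a = tan²(45° − φ/2) ⇒ 45° − φ/2 = arctan(√0.252) = 26.66°.
φ = 2(45° − 26.66°) = 36.69°.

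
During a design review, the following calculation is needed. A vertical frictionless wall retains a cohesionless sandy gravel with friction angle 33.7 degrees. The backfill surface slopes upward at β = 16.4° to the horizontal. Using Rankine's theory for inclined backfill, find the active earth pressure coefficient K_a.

0.322

K_a = cos β · (cos β − √(cos²β − cos²φ)) / (cos β + √(cos²β − cos²φ)).
cos β = 0.9593, cos φ = 0.8320, √(cos²β − cos²φ) = 0.4776.
K_a = 0.9593 × (0.9593 − 0.4776)/(0.9593 + 0.4776) = 0.3216.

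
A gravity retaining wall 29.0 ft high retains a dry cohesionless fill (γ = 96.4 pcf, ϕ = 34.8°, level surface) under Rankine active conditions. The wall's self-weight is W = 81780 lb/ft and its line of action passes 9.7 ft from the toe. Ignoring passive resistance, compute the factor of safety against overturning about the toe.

K_a = tan²(45° − 34.8°/2) = 0.2733.
P_a = ½K_aγH² = 0.5×0.2733×96.4×29.0² = 11080 lb/ft, acting at H/3 = 9.667 ft above the base.
Overturning moment M_o = P_a × H/3 = 11080 × 9.667 = 107100.
Resisting moment M_r = W × 9.7 = 81780 × 9.7 = 793300.
FS_overturning = M_r/M_o = 793300/107100 = 7.407.

7.41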